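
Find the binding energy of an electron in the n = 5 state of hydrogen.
0.544 eV

The ionization energy is the energy needed to remove the electron completely (n → ∞).

For hydrogen, E_n = -13.6057 eV / n².

At n = 5: E_5 = -13.6057 / 5² = -0.544228 eV
At n = ∞: E_∞ = 0 eV

Ionization energy = E_∞ - E_5 = 0 - (-0.544228) = 0.544228 eV
Ionization energy ≈ 0.544 eV

This is also called the binding energy of the electron in state n = 5.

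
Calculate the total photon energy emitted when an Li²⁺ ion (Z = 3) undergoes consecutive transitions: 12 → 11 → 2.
29.762 eV

The energy levels of Li²⁺ are E_n = -13.6057 × 3² / n² eV.

First transition (12 → 11):
ΔE₁ = |E_11 - E_12|
ΔE₁ = |-1.011994215 - (-0.850356250)| = 0.161638 eV

Second transition (11 → 2):
ΔE₂ = |E_2 - E_11|
ΔE₂ = |-30.612825000 - (-1.011994215)| = 29.600831 eV

Total energy released:
E_total = ΔE₁ + ΔE₂ = 0.161638 + 29.600831 = 29.762 eV

Note: This equals the direct transition 12 → 2: 29.762 eV ✓
Energy is conserved regardless of the path taken.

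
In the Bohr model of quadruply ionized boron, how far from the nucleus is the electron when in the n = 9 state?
0.85727 nm (or 8.57267 Å)

The Bohr radius formula is:
r_n = n² a₀ / Z

where a₀ = 0.05291772 nm is the Bohr radius.

For B⁴⁺ (Z = 5) at n = 9:
r_9 = 9² × 0.05291772 nm / 5
r_9 = 81 × 0.05291772 nm / 5
r_9 = 4.286335 nm / 5
r_9 = 0.85727 nm

The electron orbits at approximately 0.85727 nm from the nucleus.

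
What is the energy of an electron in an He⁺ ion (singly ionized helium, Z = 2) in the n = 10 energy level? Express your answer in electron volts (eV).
-0.54 eV

The energy levels of a hydrogen-like atom are given by:
E_n = -13.6057 Z² / n² eV  (with Z = 2 for He⁺)

For n = 10:
E_10 = -13.6057 × 2² / 10²
E_10 = -13.6057 × 4 / 100
E_10 = -0.54 eV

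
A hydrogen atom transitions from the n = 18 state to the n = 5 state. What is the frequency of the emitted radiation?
1.21440e+14 Hz

First, find the transition energy:
E_18 = -13.6057 / 18² = -0.041992901 eV
E_5 = -13.6057 / 5² = -0.544228000 eV
|ΔE| = |E_5 - E_18| = 0.502235099 eV

Convert to Joules: E = 0.502235099 eV × (1.602177 × 10⁻¹⁹ J/eV) = 8.0466952e-20 J

Using E = hf:
f = E/h = 8.0466952e-20 J / (6.62607 × 10⁻³⁴ J·s)
f = 1.21440e+14 Hz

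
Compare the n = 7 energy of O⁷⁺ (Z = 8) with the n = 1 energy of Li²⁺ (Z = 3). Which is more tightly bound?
Li²⁺ at n = 1 (E = -122.451 eV)

Using E_n = -13.6057 Z² / n² eV:

O⁷⁺ (Z = 8) at n = 7:
E = -13.6057 × 8² / 7² = -13.6057 × 64 / 49 = -17.770710 eV

Li²⁺ (Z = 3) at n = 1:
E = -13.6057 × 3² / 1² = -13.6057 × 9 / 1 = -122.451300 eV

Since -122.451300 eV < -17.770710 eV,
Li²⁺ at n = 1 is more tightly bound (requires more energy to ionize).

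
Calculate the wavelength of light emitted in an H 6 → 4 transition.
2624.44358 nm

First, find the transition energy using E_n = -13.6057 / n² eV:
E_6 = -13.6057 / 6² = -0.37793611111 eV
E_4 = -13.6057 / 4² = -0.85035625000 eV

Photon energy: |ΔE| = |E_4 - E_6| = 0.47242013889 eV

Convert to wavelength using E = hc/λ with hc = 1239.84 eV·nm:
λ = hc/E = 1239.84 eV·nm / 0.47242013889 eV
λ = 2624.44358 nm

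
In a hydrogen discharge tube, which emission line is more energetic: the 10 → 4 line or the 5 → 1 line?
5 → 1

Calculate the energy for each transition:

Transition 10 → 4:
ΔE₁ = |E_4 - E_10| = |-13.6057/4² - (-13.6057/10²)|
ΔE₁ = |-0.85035625 - (-0.13605700)| = 0.71430 eV

Transition 5 → 1:
ΔE₂ = |E_1 - E_5| = |-13.6057/1² - (-13.6057/5²)|
ΔE₂ = |-13.60570000 - (-0.54422800)| = 13.06147 eV

Since 13.06147 eV > 0.71430 eV, the transition 5 → 1 emits the more energetic photon.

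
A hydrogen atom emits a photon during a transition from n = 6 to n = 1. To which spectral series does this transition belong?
Lyman series

The spectral series in hydrogen are named based on the final (lower) energy level:
- Lyman series: n_final = 1 (ultraviolet)
- Balmer series: n_final = 2 (visible/near-UV)
- Paschen series: n_final = 3 (infrared)
- Brackett series: n_final = 4 (infrared)
- Pfund series: n_final = 5 (far infrared)

Since this transition ends at n = 1, it belongs to the Lyman series.

For reference, this 6 → 1 line has photon energy
ΔE = 13.6057 eV × (1/1² - 1/6²) = 13.22776 eV,
corresponding to wavelength λ = hc/ΔE = 1239.84 eV·nm / 13.22776 eV = 93.730 nm in the ultraviolet region.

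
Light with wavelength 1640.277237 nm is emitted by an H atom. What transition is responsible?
n = 12 → n = 4

First, find the photon energy from the wavelength (hc = 1239.84 eV·nm):
E = hc/λ = 1239.84 eV·nm / 1640.277237 nm = 0.75587222 eV

The energy levels of hydrogen satisfy E_n = -13.6057 / n² eV, so an emission n_i → n_f releases
ΔE = 13.6057 × (1/n_f² − 1/n_i²) eV.

Setting ΔE equal to the photon energy:
1/n_f² − 1/n_i² = 0.75587222 / 13.6057 = 0.055555555

Since 1/n_i² must be positive, we need 1/n_f² > 0.055555555, i.e. n_f ≤ 4. For each allowed n_f, solve n_i = (1/n_f² − 0.055555555)^(−1/2) and check whether it is a whole number:
  n_f = 1: 1/n_i² = 1.000000000 − 0.055555555 = 0.944444445 → n_i = 1.029  (not an integer) ✗
  n_f = 2: 1/n_i² = 0.250000000 − 0.055555555 = 0.194444445 → n_i = 2.268  (not an integer) ✗
  n_f = 3: 1/n_i² = 0.111111111 − 0.055555555 = 0.055555556 → n_i = 4.243  (not an integer) ✗
  n_f = 4: 1/n_i² = 0.062500000 − 0.055555555 = 0.006944445 → n_i = 12.000  → integer, n_i = 12 ✓

Only n_f = 4 gives an integer upper level, n_i = 12.

The transition is from n = 12 to n = 4 (emission).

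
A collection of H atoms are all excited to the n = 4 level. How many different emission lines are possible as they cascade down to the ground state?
6

The electron can occupy levels n = 1, 2, ..., 4 during de-excitation — that is m = 4 - 1 + 1 = 4 distinct levels.

The number of distinct spectral lines equals the number of ways to choose 2 of these m levels (each pair gives one possible emission transition):

Number of lines = m(m-1)/2 = 4×3/2 = 6

These correspond to all possible transitions between the 4 levels:
4 → 3, 4 → 2, 4 → 1, 3 → 2, 3 → 1, 2 → 1

Each transition produces a photon with a unique energy (and thus wavelength). This count does not depend on Z.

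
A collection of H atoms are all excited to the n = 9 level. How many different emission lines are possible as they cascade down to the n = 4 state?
15

The electron can occupy levels n = 4, 5, ..., 9 during de-excitation — that is m = 9 - 4 + 1 = 6 distinct levels.

The number of distinct spectral lines equals the number of ways to choose 2 of these m levels (each pair gives one possible emission transition):

Number of lines = m(m-1)/2 = 6×5/2 = 15

These correspond to all possible transitions between the 6 levels:
9 → 8, 9 → 7, 9 → 6, 9 → 5, 9 → 4, 8 → 7, 8 → 6, 8 → 5...

Each transition produces a photon with a unique energy (and thus wavelength). This count does not depend on Z.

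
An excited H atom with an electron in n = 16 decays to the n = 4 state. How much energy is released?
0.79721 eV

The energy levels are E_n = -13.6057 eV / n².

Energy at n = 16: E_16 = -13.6057 / 16² = -0.05314727 eV
Energy at n = 4: E_4 = -13.6057 / 4² = -0.85035625 eV

For emission (electron falling to lower state), the photon energy is:
E_photon = E_16 - E_4 = |-0.05314727 - (-0.85035625)|
E_photon = 0.79721 eV

This energy is carried away by the emitted photon.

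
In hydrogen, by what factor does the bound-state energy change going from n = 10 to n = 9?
1.234568

Using E_n = -13.6057 Z² / n² eV with Z = 1:

E_9 = -13.6057 / 9² = -13.6057 / 81 = -0.167971604938 eV
E_10 = -13.6057 / 10² = -13.6057 / 100 = -0.136057000000 eV

The ratio is:
E_9/E_10 = (-0.167971604938) / (-0.136057000000)
E_9/E_10 = (-13.6057/81) / (-13.6057/100)
E_9/E_10 = 100/81
E_9/E_10 = 1.234568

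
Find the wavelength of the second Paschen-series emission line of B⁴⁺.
51.26 nm

The lines of a series are numbered from the longest wavelength (smallest ΔE) outward; the second line is the transition from n = n_f + 2 to n_f.
The Paschen series has all transitions ending at n_f = 3.

For B⁴⁺ (Z = 5), the second line (β-line) is the jump from n = 5 to n = 3:
E_5 = -13.6057 × 5² / 5² = -13.6057 eV
E_3 = -13.6057 × 5² / 3² = -37.7936 eV
ΔE = E_5 - E_3 = 24.1879 eV

λ = hc/E = 1239.84 eV·nm / 24.1879 eV
λ = 51.26 nm

This is the β-line of the Paschen series in B⁴⁺.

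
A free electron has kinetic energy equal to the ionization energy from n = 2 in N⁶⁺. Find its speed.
7.6569e+06 m/s (or 2.554075% of c)

The binding energy at n = 2 for N⁶⁺ is:
E_2 = -13.6057 × 7²/2² = -166.66982500 eV
|E_2| = 166.66982500 eV

Convert to Joules:
KE = 166.66982500 eV × (1.602177 × 10⁻¹⁹ J/eV) = 2.670346e-17 J

Using KE = ½mv²:
v = √(2·KE/m_e)
v = √(2 × 2.670346e-17 J / 9.10938 × 10⁻³¹ kg)
v = 7.6569e+06 m/s

This is approximately 2.554075% the speed of light.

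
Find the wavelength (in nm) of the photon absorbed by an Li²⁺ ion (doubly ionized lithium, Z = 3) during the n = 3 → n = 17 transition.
94.056 nm

First, find the transition energy using E_n = -13.6057 Z² / n² eV:
E_3 = -13.6057 × 3² / 3² = -13.60570 eV
E_17 = -13.6057 × 3² / 17² = -0.42371 eV

Photon energy: |ΔE| = |E_17 - E_3| = 13.18199 eV

Convert to wavelength using E = hc/λ with hc = 1239.84 eV·nm:
λ = hc/E = 1239.84 eV·nm / 13.18199 eV
λ = 94.056 nm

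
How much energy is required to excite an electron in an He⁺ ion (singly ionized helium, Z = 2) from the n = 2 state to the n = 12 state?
13.227764 eV

The energy levels of a hydrogen-like atom are E_n = -13.6057 Z² eV / n².

Energy at n = 2: E_2 = -13.6057 × 2² / 2² = -13.605700000 eV
Energy at n = 12: E_12 = -13.6057 × 2² / 12² = -0.377936111 eV

The excitation energy is the difference:
ΔE = E_12 - E_2
ΔE = -0.377936111 - (-13.605700000)
ΔE = 13.227764 eV

Since this is positive, energy must be absorbed (photon absorption).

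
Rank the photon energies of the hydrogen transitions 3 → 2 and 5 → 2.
5 → 2

Calculate the energy for each transition:

Transition 3 → 2:
ΔE₁ = |E_2 - E_3| = |-13.6057/2² - (-13.6057/3²)|
ΔE₁ = |-3.401425000 - (-1.511744444)| = 1.889681 eV

Transition 5 → 2:
ΔE₂ = |E_2 - E_5| = |-13.6057/2² - (-13.6057/5²)|
ΔE₂ = |-3.401425000 - (-0.544228000)| = 2.857197 eV

Since 2.857197 eV > 1.889681 eV, the transition 5 → 2 emits the more energetic photon.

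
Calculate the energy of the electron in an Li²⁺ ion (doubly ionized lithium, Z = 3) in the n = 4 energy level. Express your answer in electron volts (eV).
-7.65321 eV

The energy levels of a hydrogen-like atom are given by:
E_n = -13.6057 Z² / n² eV  (with Z = 3 for Li²⁺)

For n = 4:
E_4 = -13.6057 × 3² / 4²
E_4 = -13.6057 × 9 / 16
E_4 = -7.65321 eV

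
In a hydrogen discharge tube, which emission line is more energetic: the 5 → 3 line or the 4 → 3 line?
5 → 3

Calculate the energy for each transition:

Transition 5 → 3:
ΔE₁ = |E_3 - E_5| = |-13.6057/3² - (-13.6057/5²)|
ΔE₁ = |-1.511744444 - (-0.544228000)| = 0.967516 eV

Transition 4 → 3:
ΔE₂ = |E_3 - E_4| = |-13.6057/3² - (-13.6057/4²)|
ΔE₂ = |-1.511744444 - (-0.850356250)| = 0.661388 eV

Since 0.967516 eV > 0.661388 eV, the transition 5 → 3 emits the more energetic photon.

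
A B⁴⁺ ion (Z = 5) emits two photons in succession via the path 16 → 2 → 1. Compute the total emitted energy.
338.8138 eV

The energy levels of B⁴⁺ are E_n = -13.6057 × 5² / n² eV.

First transition (16 → 2):
ΔE₁ = |E_2 - E_16|
ΔE₁ = |-85.0356250000 - (-1.3286816406)| = 83.7069434 eV

Second transition (2 → 1):
ΔE₂ = |E_1 - E_2|
ΔE₂ = |-340.1425000000 - (-85.0356250000)| = 255.1068750 eV

Total energy released:
E_total = ΔE₁ + ΔE₂ = 83.7069434 + 255.1068750 = 338.8138 eV

Note: This equals the direct transition 16 → 1: 338.8138 eV ✓
Energy is conserved regardless of the path taken.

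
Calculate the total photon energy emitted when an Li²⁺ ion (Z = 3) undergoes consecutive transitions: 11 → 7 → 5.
3.886 eV

The energy levels of Li²⁺ are E_n = -13.6057 × 3² / n² eV.

First transition (11 → 7):
ΔE₁ = |E_7 - E_11|
ΔE₁ = |-2.499006122 - (-1.011994215)| = 1.487012 eV

Second transition (7 → 5):
ΔE₂ = |E_5 - E_7|
ΔE₂ = |-4.898052000 - (-2.499006122)| = 2.399046 eV

Total energy released:
E_total = ΔE₁ + ΔE₂ = 1.487012 + 2.399046 = 3.886 eV

Note: This equals the direct transition 11 → 5: 3.886 eV ✓
Energy is conserved regardless of the path taken.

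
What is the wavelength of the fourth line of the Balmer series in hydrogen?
410.07 nm

The lines of a series are numbered from the longest wavelength (smallest ΔE) outward; the fourth line is the transition from n = n_f + 4 to n_f.
The Balmer series has all transitions ending at n_f = 2.

For H, the fourth line (δ-line) is the jump from n = 6 to n = 2:
E_6 = -13.6057 / 6² = -0.377936 eV
E_2 = -13.6057 / 2² = -3.401425 eV
ΔE = E_6 - E_2 = 3.023489 eV

λ = hc/E = 1239.84 eV·nm / 3.023489 eV
λ = 410.07 nm

This is the δ-line of the Balmer series in H.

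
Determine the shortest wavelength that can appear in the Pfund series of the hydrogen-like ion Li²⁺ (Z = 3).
253.12920 nm

The series limit corresponds to the transition from n = ∞ to n = 5.
This is the highest energy (shortest wavelength) transition in the Pfund series.

E_∞ = 0 eV
E_5 = -13.6057 × 3² / 5² = -4.898052000 eV

Energy at series limit:
ΔE = E_∞ - E_5 = 0 - (-4.898052000) = 4.898052000 eV
λ = hc/E = 1239.84 eV·nm / 4.898052000 eV = 253.12920 nm

This energy equals the ionization energy from the n = 5 state of Li²⁺.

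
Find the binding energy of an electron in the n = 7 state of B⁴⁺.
6.94 eV

The ionization energy is the energy needed to remove the electron completely (n → ∞).

For a hydrogen-like ion with Z = 5, E_n = -13.6057 Z² / n² eV.

At n = 7: E_7 = -13.6057 × 5² / 7² = -6.94168 eV
At n = ∞: E_∞ = 0 eV

Ionization energy = E_∞ - E_7 = 0 - (-6.94168) = 6.94168 eV
Ionization energy ≈ 6.94 eV

This is also called the binding energy of the electron in state n = 7.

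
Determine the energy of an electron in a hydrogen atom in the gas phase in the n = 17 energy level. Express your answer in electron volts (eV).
-0.047079 eV

The energy levels of a hydrogen-like atom are given by:
E_n = -13.6057 eV / n²

For n = 17:
E_17 = -13.6057 eV / 17²
E_17 = -13.6057 eV / 289
E_17 = -0.047079 eV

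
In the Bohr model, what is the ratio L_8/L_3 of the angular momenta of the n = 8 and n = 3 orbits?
2.666667

In the Bohr model, L_n = nℏ, so the ratio is purely the ratio of quantum numbers:

L_8/L_3 = 8ℏ / 3ℏ = 8/3 = 2.666667

The angular momentum scales linearly with n.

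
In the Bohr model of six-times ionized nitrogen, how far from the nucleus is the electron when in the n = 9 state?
0.6123 nm (or 6.1233 Å)

The Bohr radius formula is:
r_n = n² a₀ / Z

where a₀ = 0.0529177 nm is the Bohr radius.

For N⁶⁺ (Z = 7) at n = 9:
r_9 = 9² × 0.0529177 nm / 7
r_9 = 81 × 0.0529177 nm / 7
r_9 = 4.28633 nm / 7
r_9 = 0.6123 nm

The electron orbits at approximately 0.6123 nm from the nucleus.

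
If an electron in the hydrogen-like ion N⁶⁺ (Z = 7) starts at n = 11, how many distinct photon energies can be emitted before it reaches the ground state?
55

The electron can occupy levels n = 1, 2, ..., 11 during de-excitation — that is m = 11 - 1 + 1 = 11 distinct levels.

The number of distinct spectral lines equals the number of ways to choose 2 of these m levels (each pair gives one possible emission transition):

Number of lines = m(m-1)/2 = 11×10/2 = 55

These correspond to all possible transitions between the 11 levels:
11 → 10, 11 → 9, 11 → 8, 11 → 7, 11 → 6, 11 → 5, 11 → 4, 11 → 3...

Each transition produces a photon with a unique energy (and thus wavelength). This count does not depend on Z.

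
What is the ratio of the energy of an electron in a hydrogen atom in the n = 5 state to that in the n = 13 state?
6.760

Using E_n = -13.6057 Z² / n² eV with Z = 1:

E_5 = -13.6057 / 5² = -13.6057 / 25 = -0.544228000 eV
E_13 = -13.6057 / 13² = -13.6057 / 169 = -0.080507101 eV

The ratio is:
E_5/E_13 = (-0.544228000) / (-0.080507101)
E_5/E_13 = (-13.6057/25) / (-13.6057/169)
E_5/E_13 = 169/25
E_5/E_13 = 6.760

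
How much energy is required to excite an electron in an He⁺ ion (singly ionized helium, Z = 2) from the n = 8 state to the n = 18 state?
0.6824 eV

The energy levels of a hydrogen-like atom are E_n = -13.6057 Z² eV / n².

Energy at n = 8: E_8 = -13.6057 × 2² / 8² = -0.8503563 eV
Energy at n = 18: E_18 = -13.6057 × 2² / 18² = -0.1679716 eV

The excitation energy is the difference:
ΔE = E_18 - E_8
ΔE = -0.1679716 - (-0.8503563)
ΔE = 0.6824 eV

Since this is positive, energy must be absorbed (photon absorption).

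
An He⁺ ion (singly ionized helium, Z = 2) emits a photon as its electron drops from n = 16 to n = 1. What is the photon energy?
54.210 eV

The energy levels are E_n = -13.6057 Z² eV / n².

Energy at n = 16: E_16 = -13.6057 × 2² / 16² = -0.212589 eV
Energy at n = 1: E_1 = -13.6057 × 2² / 1² = -54.422800 eV

For emission (electron falling to lower state), the photon energy is:
E_photon = E_16 - E_1 = |-0.212589 - (-54.422800)|
E_photon = 54.210 eV

This energy is carried away by the emitted photon.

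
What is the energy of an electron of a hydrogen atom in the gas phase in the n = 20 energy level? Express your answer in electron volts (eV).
-0.03 eV

The energy levels of a hydrogen-like atom are given by:
E_n = -13.6057 eV / n²

For n = 20:
E_20 = -13.6057 eV / 20²
E_20 = -13.6057 eV / 400
E_20 = -0.03 eV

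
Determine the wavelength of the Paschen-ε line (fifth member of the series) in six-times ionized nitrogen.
19.47639 nm

The lines of a series are numbered from the longest wavelength (smallest ΔE) outward; the fifth line is the transition from n = n_f + 5 to n_f.
The Paschen series has all transitions ending at n_f = 3.

For N⁶⁺ (Z = 7), the fifth line (ε-line) is the jump from n = 8 to n = 3:
E_8 = -13.6057 × 7² / 8² = -10.4168641 eV
E_3 = -13.6057 × 7² / 3² = -74.0754778 eV
ΔE = E_8 - E_3 = 63.6586137 eV

λ = hc/E = 1239.84 eV·nm / 63.6586137 eV
λ = 19.47639 nm

This is the ε-line of the Paschen series in N⁶⁺.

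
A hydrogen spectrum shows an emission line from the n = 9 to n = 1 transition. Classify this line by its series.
Lyman series

The spectral series in hydrogen are named based on the final (lower) energy level:
- Lyman series: n_final = 1 (ultraviolet)
- Balmer series: n_final = 2 (visible/near-UV)
- Paschen series: n_final = 3 (infrared)
- Brackett series: n_final = 4 (infrared)
- Pfund series: n_final = 5 (far infrared)

Since this transition ends at n = 1, it belongs to the Lyman series.

For reference, this 9 → 1 line has photon energy
ΔE = 13.6057 eV × (1/1² - 1/9²) = 13.43772840 eV,
corresponding to wavelength λ = hc/ΔE = 1239.84 eV·nm / 13.43772840 eV = 92.265595 nm in the ultraviolet region.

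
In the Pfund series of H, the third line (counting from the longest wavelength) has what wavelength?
3738.52 nm

The lines of a series are numbered from the longest wavelength (smallest ΔE) outward; the third line is the transition from n = n_f + 3 to n_f.
The Pfund series has all transitions ending at n_f = 5.

For H, the third line (γ-line) is the jump from n = 8 to n = 5:
E_8 = -13.6057 / 8² = -0.21258906 eV
E_5 = -13.6057 / 5² = -0.54422800 eV
ΔE = E_8 - E_5 = 0.33163894 eV

λ = hc/E = 1239.84 eV·nm / 0.33163894 eV
λ = 3738.52 nm

This is the γ-line of the Pfund series in H.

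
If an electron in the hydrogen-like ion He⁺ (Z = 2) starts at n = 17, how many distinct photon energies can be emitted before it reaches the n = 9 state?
36

The electron can occupy levels n = 9, 10, ..., 17 during de-excitation — that is m = 17 - 9 + 1 = 9 distinct levels.

The number of distinct spectral lines equals the number of ways to choose 2 of these m levels (each pair gives one possible emission transition):

Number of lines = m(m-1)/2 = 9×8/2 = 36

These correspond to all possible transitions between the 9 levels:
17 → 16, 17 → 15, 17 → 14, 17 → 13, 17 → 12, 17 → 11, 17 → 10, 17 → 9...

Each transition produces a photon with a unique energy (and thus wavelength). This count does not depend on Z.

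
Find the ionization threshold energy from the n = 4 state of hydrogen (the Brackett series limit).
0.85 eV

The series limit corresponds to the transition from n = ∞ to n = 4.
This is the highest energy (shortest wavelength) transition in the Brackett series.

E_∞ = 0 eV
E_4 = -13.6057 / 4² = -0.85 eV

Energy at series limit:
ΔE = E_∞ - E_4 = 0 - (-0.85) = 0.85 eV

This energy equals the ionization energy from the n = 4 state of hydrogen.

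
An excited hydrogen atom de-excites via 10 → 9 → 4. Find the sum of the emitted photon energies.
0.71 eV

The energy levels of hydrogen are E_n = -13.6057 / n² eV.

First transition (10 → 9):
ΔE₁ = |E_9 - E_10|
ΔE₁ = |-0.16797160 - (-0.13605700)| = 0.03191 eV

Second transition (9 → 4):
ΔE₂ = |E_4 - E_9|
ΔE₂ = |-0.85035625 - (-0.16797160)| = 0.68238 eV

Total energy released:
E_total = ΔE₁ + ΔE₂ = 0.03191 + 0.68238 = 0.71 eV

Note: This equals the direct transition 10 → 4: 0.71 eV ✓
Energy is conserved regardless of the path taken.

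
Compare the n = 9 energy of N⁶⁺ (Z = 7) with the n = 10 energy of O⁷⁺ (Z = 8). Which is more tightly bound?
O⁷⁺ at n = 10 (E = -8.7076 eV)

Using E_n = -13.6057 Z² / n² eV:

N⁶⁺ (Z = 7) at n = 9:
E = -13.6057 × 7² / 9² = -13.6057 × 49 / 81 = -8.2306086 eV

O⁷⁺ (Z = 8) at n = 10:
E = -13.6057 × 8² / 10² = -13.6057 × 64 / 100 = -8.7076480 eV

Since -8.7076480 eV < -8.2306086 eV,
O⁷⁺ at n = 10 is more tightly bound (requires more energy to ionize).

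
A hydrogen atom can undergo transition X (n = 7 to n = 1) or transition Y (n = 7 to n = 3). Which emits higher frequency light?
7 → 1

Calculate the energy for each transition:

Transition 7 → 1:
ΔE₁ = |E_1 - E_7| = |-13.6057/1² - (-13.6057/7²)|
ΔE₁ = |-13.60570000000 - (-0.27766734694)| = 13.32803265 eV

Transition 7 → 3:
ΔE₂ = |E_3 - E_7| = |-13.6057/3² - (-13.6057/7²)|
ΔE₂ = |-1.51174444444 - (-0.27766734694)| = 1.23407710 eV

Since 13.32803265 eV > 1.23407710 eV, the transition 7 → 1 emits the more energetic photon.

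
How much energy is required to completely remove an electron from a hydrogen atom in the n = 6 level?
0.37794 eV

The ionization energy is the energy needed to remove the electron completely (n → ∞).

For hydrogen, E_n = -13.6057 eV / n².

At n = 6: E_6 = -13.6057 / 6² = -0.37793611 eV
At n = ∞: E_∞ = 0 eV

Ionization energy = E_∞ - E_6 = 0 - (-0.37793611) = 0.37793611 eV
Ionization energy ≈ 0.37794 eV

This is also called the binding energy of the electron in state n = 6.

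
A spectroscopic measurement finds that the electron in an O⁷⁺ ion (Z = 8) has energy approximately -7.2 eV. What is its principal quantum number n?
n = 11

The exact energy levels follow E_n = -13.6057 Z² / n² eV with Z = 8.

The measured value (-7.2 eV) is reported to only 2 significant figures, so we must test candidate n values and see which one matches to that precision.

Candidate energies:
  n = 9:  E = -13.6057 × 8² / 9² = -10.75018 eV
  n = 10:  E = -13.6057 × 8² / 10² = -8.70765 eV
  n = 11:  E = -13.6057 × 8² / 11² = -7.19640 eV  ← matches
  n = 12:  E = -13.6057 × 8² / 12² = -6.04698 eV
  n = 13:  E = -13.6057 × 8² / 13² = -5.15245 eV

Checking against the measurement of -7.2 eV (2 sig figs), only n = 11 agrees:
E_11 = -7.19640 eV, which rounds to -7.2 eV ✓

Therefore n = 11.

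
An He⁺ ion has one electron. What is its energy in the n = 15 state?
-0.241879 eV

For hydrogen-like ions, the energy levels scale with Z²:
E_n = -13.6057 Z² / n² eV

For He⁺ (Z = 2) at n = 15:
E_15 = -13.6057 × 2² / 15²
E_15 = -13.6057 × 4 / 225
E_15 = -54.4228 / 225
E_15 = -0.241879 eV

The energy is 4 times more negative than hydrogen at the same n due to the stronger nuclear charge.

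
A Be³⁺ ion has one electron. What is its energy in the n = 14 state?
-1.1107 eV

For hydrogen-like ions, the energy levels scale with Z²:
E_n = -13.6057 Z² / n² eV

For Be³⁺ (Z = 4) at n = 14:
E_14 = -13.6057 × 4² / 14²
E_14 = -13.6057 × 16 / 196
E_14 = -217.6912 / 196
E_14 = -1.1107 eV

The energy is 16 times more negative than hydrogen at the same n due to the stronger nuclear charge.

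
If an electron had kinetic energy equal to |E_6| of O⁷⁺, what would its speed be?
2.92e+06 m/s (or 0.973% of c)

The binding energy at n = 6 for O⁷⁺ is:
E_6 = -13.6057 × 8²/6² = -24.18791 eV
|E_6| = 24.18791 eV

Convert to Joules:
KE = 24.18791 eV × (1.602177 × 10⁻¹⁹ J/eV) = 3.8753e-18 J

Using KE = ½mv²:
v = √(2·KE/m_e)
v = √(2 × 3.8753e-18 J / 9.10938 × 10⁻³¹ kg)
v = 2.92e+06 m/s

This is approximately 0.973% the speed of light.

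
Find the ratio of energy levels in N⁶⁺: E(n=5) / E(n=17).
11.56

Using E_n = -13.6057 Z² / n² eV with Z = 7:

E_5 = -13.6057 × 7² / 5² = -666.6793 / 25 = -26.66717200 eV
E_17 = -13.6057 × 7² / 17² = -666.6793 / 289 = -2.30684879 eV

The ratio is:
E_5/E_17 = (-26.66717200) / (-2.30684879)
E_5/E_17 = (-666.6793/25) / (-666.6793/289)
E_5/E_17 = 289/25
E_5/E_17 = 11.56
(Note: the Z² factors cancel in the ratio.)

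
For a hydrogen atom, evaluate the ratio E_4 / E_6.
2.2500

Using E_n = -13.6057 Z² / n² eV with Z = 1:

E_4 = -13.6057 / 4² = -13.6057 / 16 = -0.8503562500 eV
E_6 = -13.6057 / 6² = -13.6057 / 36 = -0.3779361111 eV

The ratio is:
E_4/E_6 = (-0.8503562500) / (-0.3779361111)
E_4/E_6 = (-13.6057/16) / (-13.6057/36)
E_4/E_6 = 36/16
E_4/E_6 = 2.2500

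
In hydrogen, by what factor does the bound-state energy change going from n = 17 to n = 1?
289.000

Using E_n = -13.6057 Z² / n² eV with Z = 1:

E_1 = -13.6057 / 1² = -13.6057 / 1 = -13.605700000 eV
E_17 = -13.6057 / 17² = -13.6057 / 289 = -0.047078547 eV

The ratio is:
E_1/E_17 = (-13.605700000) / (-0.047078547)
E_1/E_17 = (-13.6057/1) / (-13.6057/289)
E_1/E_17 = 289/1
E_1/E_17 = 289.000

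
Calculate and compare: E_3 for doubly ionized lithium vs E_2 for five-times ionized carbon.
C⁵⁺ at n = 2 (E = -122.45 eV)

Using E_n = -13.6057 Z² / n² eV:

Li²⁺ (Z = 3) at n = 3:
E = -13.6057 × 3² / 3² = -13.6057 × 9 / 9 = -13.60570 eV

C⁵⁺ (Z = 6) at n = 2:
E = -13.6057 × 6² / 2² = -13.6057 × 36 / 4 = -122.45130 eV

Since -122.45130 eV < -13.60570 eV,
C⁵⁺ at n = 2 is more tightly bound (requires more energy to ionize).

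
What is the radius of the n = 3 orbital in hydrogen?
0.4763 nm (or 4.7626 Å)

The Bohr radius formula is:
r_n = n² a₀ / Z

where a₀ = 0.0529177 nm is the Bohr radius.

For H (Z = 1) at n = 3:
r_3 = 3² × 0.0529177 nm / 1
r_3 = 9 × 0.0529177 nm / 1
r_3 = 0.47626 nm / 1
r_3 = 0.4763 nm

The electron orbits at approximately 0.4763 nm from the nucleus.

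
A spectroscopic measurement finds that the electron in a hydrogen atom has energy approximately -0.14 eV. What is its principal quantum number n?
n = 10

The exact energy levels follow E_n = -13.6057 eV / n².

The measured value (-0.14 eV) is reported to only 2 significant figures, so we must test candidate n values and see which one matches to that precision.

Candidate energies:
  n = 8:  E = -13.6057/8² = -0.21259 eV
  n = 9:  E = -13.6057/9² = -0.16797 eV
  n = 10:  E = -13.6057/10² = -0.13606 eV  ← matches
  n = 11:  E = -13.6057/11² = -0.11244 eV
  n = 12:  E = -13.6057/12² = -0.09448 eV

Checking against the measurement of -0.14 eV (2 sig figs), only n = 10 agrees:
E_10 = -0.13606 eV, which rounds to -0.14 eV ✓

Therefore n = 10.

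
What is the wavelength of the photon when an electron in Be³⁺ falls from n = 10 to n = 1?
5.75294 nm

First, find the transition energy using E_n = -13.6057 Z² / n² eV:
E_10 = -13.6057 × 4² / 10² = -2.1769120 eV
E_1 = -13.6057 × 4² / 1² = -217.6912000 eV

Photon energy: |ΔE| = |E_1 - E_10| = 215.5142880 eV

Convert to wavelength using E = hc/λ with hc = 1239.84 eV·nm:
λ = hc/E = 1239.84 eV·nm / 215.5142880 eV
λ = 5.75294 nm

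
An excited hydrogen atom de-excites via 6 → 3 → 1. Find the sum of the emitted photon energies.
13.2278 eV

The energy levels of hydrogen are E_n = -13.6057 / n² eV.

First transition (6 → 3):
ΔE₁ = |E_3 - E_6|
ΔE₁ = |-1.5117444444 - (-0.3779361111)| = 1.1338083 eV

Second transition (3 → 1):
ΔE₂ = |E_1 - E_3|
ΔE₂ = |-13.6057000000 - (-1.5117444444)| = 12.0939556 eV

Total energy released:
E_total = ΔE₁ + ΔE₂ = 1.1338083 + 12.0939556 = 13.2278 eV

Note: This equals the direct transition 6 → 1: 13.2278 eV ✓
Energy is conserved regardless of the path taken.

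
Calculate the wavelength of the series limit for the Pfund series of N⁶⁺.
46.49 nm

The series limit corresponds to the transition from n = ∞ to n = 5.
This is the highest energy (shortest wavelength) transition in the Pfund series.

E_∞ = 0 eV
E_5 = -13.6057 × 7² / 5² = -26.6672 eV

Energy at series limit:
ΔE = E_∞ - E_5 = 0 - (-26.6672) = 26.6672 eV
λ = hc/E = 1239.84 eV·nm / 26.6672 eV = 46.49 nm

This energy equals the ionization energy from the n = 5 state of N⁶⁺.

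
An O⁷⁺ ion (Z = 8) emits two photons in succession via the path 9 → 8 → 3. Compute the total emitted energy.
86.001 eV

The energy levels of O⁷⁺ are E_n = -13.6057 × 8² / n² eV.

First transition (9 → 8):
ΔE₁ = |E_8 - E_9|
ΔE₁ = |-13.605700000 - (-10.750182716)| = 2.855517 eV

Second transition (8 → 3):
ΔE₂ = |E_3 - E_8|
ΔE₂ = |-96.751644444 - (-13.605700000)| = 83.145944 eV

Total energy released:
E_total = ΔE₁ + ΔE₂ = 2.855517 + 83.145944 = 86.001 eV

Note: This equals the direct transition 9 → 3: 86.001 eV ✓
Energy is conserved regardless of the path taken.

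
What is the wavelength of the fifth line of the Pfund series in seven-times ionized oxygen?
47.46 nm

The lines of a series are numbered from the longest wavelength (smallest ΔE) outward; the fifth line is the transition from n = n_f + 5 to n_f.
The Pfund series has all transitions ending at n_f = 5.

For O⁷⁺ (Z = 8), the fifth line (ε-line) is the jump from n = 10 to n = 5:
E_10 = -13.6057 × 8² / 10² = -8.7076 eV
E_5 = -13.6057 × 8² / 5² = -34.8306 eV
ΔE = E_10 - E_5 = 26.1230 eV

λ = hc/E = 1239.84 eV·nm / 26.1230 eV
λ = 47.46 nm

This is the ε-line of the Pfund series in O⁷⁺.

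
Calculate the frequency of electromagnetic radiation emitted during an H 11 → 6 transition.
6.420e+13 Hz

First, find the transition energy:
E_11 = -13.6057 / 11² = -0.11244380 eV
E_6 = -13.6057 / 6² = -0.37793611 eV
|ΔE| = |E_6 - E_11| = 0.26549231 eV

Convert to Joules: E = 0.26549231 eV × (1.602177 × 10⁻¹⁹ J/eV) = 4.25366e-20 J

Using E = hf:
f = E/h = 4.25366e-20 J / (6.62607 × 10⁻³⁴ J·s)
f = 6.420e+13 Hz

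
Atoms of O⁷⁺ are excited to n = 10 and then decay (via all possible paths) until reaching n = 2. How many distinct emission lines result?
36

The electron can occupy levels n = 2, 3, ..., 10 during de-excitation — that is m = 10 - 2 + 1 = 9 distinct levels.

The number of distinct spectral lines equals the number of ways to choose 2 of these m levels (each pair gives one possible emission transition):

Number of lines = m(m-1)/2 = 9×8/2 = 36

These correspond to all possible transitions between the 9 levels:
10 → 9, 10 → 8, 10 → 7, 10 → 6, 10 → 5, 10 → 4, 10 → 3, 10 → 2...

Each transition produces a photon with a unique energy (and thus wavelength). This count does not depend on Z.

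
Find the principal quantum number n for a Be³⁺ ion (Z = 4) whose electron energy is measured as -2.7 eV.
n = 9

The exact energy levels follow E_n = -13.6057 Z² / n² eV with Z = 4.

The measured value (-2.7 eV) is reported to only 2 significant figures, so we must test candidate n values and see which one matches to that precision.

Candidate energies:
  n = 7:  E = -13.6057 × 4² / 7² = -4.44268 eV
  n = 8:  E = -13.6057 × 4² / 8² = -3.40143 eV
  n = 9:  E = -13.6057 × 4² / 9² = -2.68755 eV  ← matches
  n = 10:  E = -13.6057 × 4² / 10² = -2.17691 eV
  n = 11:  E = -13.6057 × 4² / 11² = -1.79910 eV

Checking against the measurement of -2.7 eV (2 sig figs), only n = 9 agrees:
E_9 = -2.68755 eV, which rounds to -2.7 eV ✓

Therefore n = 9.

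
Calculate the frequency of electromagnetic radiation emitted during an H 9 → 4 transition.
1.650e+14 Hz

First, find the transition energy:
E_9 = -13.6057 / 9² = -0.1679716 eV
E_4 = -13.6057 / 4² = -0.8503563 eV
|ΔE| = |E_4 - E_9| = 0.6823847 eV

Convert to Joules: E = 0.6823847 eV × (1.602177 × 10⁻¹⁹ J/eV) = 1.09330e-19 J

Using E = hf:
f = E/h = 1.09330e-19 J / (6.62607 × 10⁻³⁴ J·s)
f = 1.650e+14 Hz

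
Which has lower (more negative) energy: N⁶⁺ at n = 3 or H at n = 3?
N⁶⁺ at n = 3 (E = -74.075 eV)

Using E_n = -13.6057 Z² / n² eV:

N⁶⁺ (Z = 7) at n = 3:
E = -13.6057 × 7² / 3² = -13.6057 × 49 / 9 = -74.075478 eV

H (Z = 1) at n = 3:
E = -13.6057 × 1² / 3² = -13.6057 × 1 / 9 = -1.511744 eV

Since -74.075478 eV < -1.511744 eV,
N⁶⁺ at n = 3 is more tightly bound (requires more energy to ionize).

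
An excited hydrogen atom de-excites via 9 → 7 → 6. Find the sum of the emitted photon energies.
0.21 eV

The energy levels of hydrogen are E_n = -13.6057 / n² eV.

First transition (9 → 7):
ΔE₁ = |E_7 - E_9|
ΔE₁ = |-0.27766735 - (-0.16797160)| = 0.10970 eV

Second transition (7 → 6):
ΔE₂ = |E_6 - E_7|
ΔE₂ = |-0.37793611 - (-0.27766735)| = 0.10027 eV

Total energy released:
E_total = ΔE₁ + ΔE₂ = 0.10970 + 0.10027 = 0.21 eV

Note: This equals the direct transition 9 → 6: 0.21 eV ✓
Energy is conserved regardless of the path taken.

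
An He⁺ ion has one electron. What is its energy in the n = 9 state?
-0.672 eV

For hydrogen-like ions, the energy levels scale with Z²:
E_n = -13.6057 Z² / n² eV

For He⁺ (Z = 2) at n = 9:
E_9 = -13.6057 × 2² / 9²
E_9 = -13.6057 × 4 / 81
E_9 = -54.4228 / 81
E_9 = -0.672 eV

The energy is 4 times more negative than hydrogen at the same n due to the stronger nuclear charge.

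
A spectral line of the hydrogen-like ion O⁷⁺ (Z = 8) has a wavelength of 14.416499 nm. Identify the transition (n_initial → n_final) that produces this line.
n = 9 → n = 3

First, find the photon energy from the wavelength (hc = 1239.84 eV·nm):
E = hc/λ = 1239.84 eV·nm / 14.416499 nm = 86.001463 eV

The energy levels of O⁷⁺ satisfy E_n = -13.6057 × 8² / n² eV, so an emission n_i → n_f releases
ΔE = 13.6057 × 8² × (1/n_f² − 1/n_i²) eV.

Setting ΔE equal to the photon energy:
1/n_f² − 1/n_i² = 86.001463 / (13.6057 × 8²) = 0.098765434

Since 1/n_i² must be positive, we need 1/n_f² > 0.098765434, i.e. n_f ≤ 3. For each allowed n_f, solve n_i = (1/n_f² − 0.098765434)^(−1/2) and check whether it is a whole number:
  n_f = 1: 1/n_i² = 1.000000000 − 0.098765434 = 0.901234566 → n_i = 1.053  (not an integer) ✗
  n_f = 2: 1/n_i² = 0.250000000 − 0.098765434 = 0.151234566 → n_i = 2.571  (not an integer) ✗
  n_f = 3: 1/n_i² = 0.111111111 − 0.098765434 = 0.012345677 → n_i = 9.000  → integer, n_i = 9 ✓

Only n_f = 3 gives an integer upper level, n_i = 9.

The transition is from n = 9 to n = 3 (emission).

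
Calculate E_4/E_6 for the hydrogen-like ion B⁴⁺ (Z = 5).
2.250000

Using E_n = -13.6057 Z² / n² eV with Z = 5:

E_4 = -13.6057 × 5² / 4² = -340.1425 / 16 = -21.258906250000 eV
E_6 = -13.6057 × 5² / 6² = -340.1425 / 36 = -9.448402777778 eV

The ratio is:
E_4/E_6 = (-21.258906250000) / (-9.448402777778)
E_4/E_6 = (-340.1425/16) / (-340.1425/36)
E_4/E_6 = 36/16
E_4/E_6 = 2.250000
(Note: the Z² factors cancel in the ratio.)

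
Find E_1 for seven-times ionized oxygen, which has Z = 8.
-870.765 eV

For hydrogen-like ions, the energy levels scale with Z²:
E_n = -13.6057 Z² / n² eV

For O⁷⁺ (Z = 8) at n = 1:
E_1 = -13.6057 × 8² / 1²
E_1 = -13.6057 × 64 / 1
E_1 = -870.7648 / 1
E_1 = -870.765 eV

The energy is 64 times more negative than hydrogen at the same n due to the stronger nuclear charge.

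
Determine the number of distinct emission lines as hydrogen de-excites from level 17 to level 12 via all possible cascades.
15

The electron can occupy levels n = 12, 13, ..., 17 during de-excitation — that is m = 17 - 12 + 1 = 6 distinct levels.

The number of distinct spectral lines equals the number of ways to choose 2 of these m levels (each pair gives one possible emission transition):

Number of lines = m(m-1)/2 = 6×5/2 = 15

These correspond to all possible transitions between the 6 levels:
17 → 16, 17 → 15, 17 → 14, 17 → 13, 17 → 12, 16 → 15, 16 → 14, 16 → 13...

Each transition produces a photon with a unique energy (and thus wavelength). This count does not depend on Z.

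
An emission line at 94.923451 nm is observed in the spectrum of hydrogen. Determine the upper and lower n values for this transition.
n = 5 → n = 1

First, find the photon energy from the wavelength (hc = 1239.84 eV·nm):
E = hc/λ = 1239.84 eV·nm / 94.923451 nm = 13.061472 eV

The energy levels of hydrogen satisfy E_n = -13.6057 / n² eV, so an emission n_i → n_f releases
ΔE = 13.6057 × (1/n_f² − 1/n_i²) eV.

Setting ΔE equal to the photon energy:
1/n_f² − 1/n_i² = 13.061472 / 13.6057 = 0.96000000

Since 1/n_i² must be positive, we need 1/n_f² > 0.96000000, i.e. n_f ≤ 1. For each allowed n_f, solve n_i = (1/n_f² − 0.96000000)^(−1/2) and check whether it is a whole number:
  n_f = 1: 1/n_i² = 1.00000000 − 0.96000000 = 0.04000000 → n_i = 5.000  → integer, n_i = 5 ✓

Only n_f = 1 gives an integer upper level, n_i = 5.

The transition is from n = 5 to n = 1 (emission).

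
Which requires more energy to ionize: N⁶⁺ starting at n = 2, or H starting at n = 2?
N⁶⁺ at n = 2 (E = -166.669825 eV)

Using E_n = -13.6057 Z² / n² eV:

N⁶⁺ (Z = 7) at n = 2:
E = -13.6057 × 7² / 2² = -13.6057 × 49 / 4 = -166.669825000 eV

H (Z = 1) at n = 2:
E = -13.6057 × 1² / 2² = -13.6057 × 1 / 4 = -3.401425000 eV

Since -166.669825000 eV < -3.401425000 eV,
N⁶⁺ at n = 2 is more tightly bound (requires more energy to ionize).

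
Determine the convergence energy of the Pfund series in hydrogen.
0.544 eV

The series limit corresponds to the transition from n = ∞ to n = 5.
This is the highest energy (shortest wavelength) transition in the Pfund series.

E_∞ = 0 eV
E_5 = -13.6057 / 5² = -0.544 eV

Energy at series limit:
ΔE = E_∞ - E_5 = 0 - (-0.544) = 0.544 eV

This energy equals the ionization energy from the n = 5 state of hydrogen.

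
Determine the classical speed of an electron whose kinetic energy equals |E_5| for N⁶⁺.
3.06277e+06 m/s (or 1.02% of c)

The binding energy at n = 5 for N⁶⁺ is:
E_5 = -13.6057 × 7²/5² = -26.6671720 eV
|E_5| = 26.6671720 eV

Convert to Joules:
KE = 26.6671720 eV × (1.602177 × 10⁻¹⁹ J/eV) = 4.2725530e-18 J

Using KE = ½mv²:
v = √(2·KE/m_e)
v = √(2 × 4.2725530e-18 J / 9.10938 × 10⁻³¹ kg)
v = 3.06277e+06 m/s

This is approximately 1.02% the speed of light.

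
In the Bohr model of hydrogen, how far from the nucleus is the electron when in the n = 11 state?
6.4030 nm (or 64.0304 Å)

The Bohr radius formula is:
r_n = n² a₀ / Z

where a₀ = 0.0529177 nm is the Bohr radius.

For H (Z = 1) at n = 11:
r_11 = 11² × 0.0529177 nm / 1
r_11 = 121 × 0.0529177 nm / 1
r_11 = 6.40304 nm / 1
r_11 = 6.4030 nm

The electron orbits at approximately 6.4030 nm from the nucleus.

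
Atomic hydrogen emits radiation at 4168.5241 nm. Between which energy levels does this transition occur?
n = 13 → n = 6

First, find the photon energy from the wavelength (hc = 1239.84 eV·nm):
E = hc/λ = 1239.84 eV·nm / 4168.5241 nm = 0.29742901 eV

The energy levels of hydrogen satisfy E_n = -13.6057 / n² eV, so an emission n_i → n_f releases
ΔE = 13.6057 × (1/n_f² − 1/n_i²) eV.

Setting ΔE equal to the photon energy:
1/n_f² − 1/n_i² = 0.29742901 / 13.6057 = 0.021860618

Since 1/n_i² must be positive, we need 1/n_f² > 0.021860618, i.e. n_f ≤ 6. For each allowed n_f, solve n_i = (1/n_f² − 0.021860618)^(−1/2) and check whether it is a whole number:
  n_f = 1: 1/n_i² = 1.000000000 − 0.021860618 = 0.978139382 → n_i = 1.011  (not an integer) ✗
  n_f = 2: 1/n_i² = 0.250000000 − 0.021860618 = 0.228139382 → n_i = 2.094  (not an integer) ✗
  n_f = 3: 1/n_i² = 0.111111111 − 0.021860618 = 0.089250493 → n_i = 3.347  (not an integer) ✗
  n_f = 4: 1/n_i² = 0.062500000 − 0.021860618 = 0.040639382 → n_i = 4.961  (not an integer) ✗
  n_f = 5: 1/n_i² = 0.040000000 − 0.021860618 = 0.018139382 → n_i = 7.425  (not an integer) ✗
  n_f = 6: 1/n_i² = 0.027777778 − 0.021860618 = 0.005917160 → n_i = 13.000  → integer, n_i = 13 ✓

Only n_f = 6 gives an integer upper level, n_i = 13.

The transition is from n = 13 to n = 6 (emission).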